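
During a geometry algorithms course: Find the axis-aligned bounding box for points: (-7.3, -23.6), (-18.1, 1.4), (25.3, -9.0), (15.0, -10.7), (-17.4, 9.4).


x range: [-18.1, 25.3]
y range: [-23.6, 9.4]
Bounding box: (-18.1,-23.6) to (25.3,9.4)

(-18.1,-23.6) to (25.3,9.4)


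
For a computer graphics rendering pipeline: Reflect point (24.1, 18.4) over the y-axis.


Reflection over y-axis: (x,y) -> (-x,y)
(24.1, 18.4) -> (-24.1, 18.4)

(-24.1, 18.4)


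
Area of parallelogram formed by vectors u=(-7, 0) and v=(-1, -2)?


|u x v| = |(-7)*(-2) - 0*(-1)|
= |14 - 0| = 14

14


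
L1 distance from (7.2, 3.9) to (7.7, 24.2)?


|7.2-7.7| + |3.9-24.2| = 0.5 + 20.3 = 20.8

20.8


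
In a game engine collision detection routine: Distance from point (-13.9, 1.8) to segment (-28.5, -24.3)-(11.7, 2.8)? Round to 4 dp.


Project P onto AB: t = 0.5506 (clamped to [0,1])
Closest point on segment: (-6.3646, -9.3779)
Distance: 13.4806

13.4806


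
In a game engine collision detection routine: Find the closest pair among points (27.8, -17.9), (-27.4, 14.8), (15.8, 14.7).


d(P0,P1) = 64.1586, d(P0,P2) = 34.7385, d(P1,P2) = 43.2001
Closest: P0 and P2

Closest pair: (27.8, -17.9) and (15.8, 14.7), distance = 34.7385


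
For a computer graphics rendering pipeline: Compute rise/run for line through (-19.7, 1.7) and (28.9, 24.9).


slope = (y2-y1)/(x2-x1) = (24.9-1.7)/(28.9-(-19.7)) = 23.2/48.6 = 0.4774

0.4774


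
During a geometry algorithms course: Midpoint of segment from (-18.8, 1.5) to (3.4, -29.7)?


M = (((-18.8)+3.4)/2, (1.5+(-29.7))/2)
= (-7.7, -14.1)

(-7.7, -14.1)


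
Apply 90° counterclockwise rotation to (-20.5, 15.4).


90° CCW: (x,y) -> (-y, x)
(-20.5,15.4) -> (-15.4, -20.5)

(-15.4, -20.5)


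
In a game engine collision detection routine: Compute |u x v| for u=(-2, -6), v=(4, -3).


|u x v| = |(-2)*(-3) - (-6)*4|
= |6 - (-24)| = 30

30


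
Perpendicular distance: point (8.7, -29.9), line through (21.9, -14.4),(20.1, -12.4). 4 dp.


|cross product| = 54.3
|line direction| = sqrt(7.24) = 2.6907
Distance = 54.3/sqrt(7.24) = 20.1804

20.1804


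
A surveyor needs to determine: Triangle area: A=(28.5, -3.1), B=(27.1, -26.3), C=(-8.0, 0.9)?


Area = |x_A(y_B-y_C) + x_B(y_C-y_A) + x_C(y_A-y_B)|/2
= |(-775.2) + 108.4 + (-185.6)|/2
= 852.4/2 = 426.2

426.2


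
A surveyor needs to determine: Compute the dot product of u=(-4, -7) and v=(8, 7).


u . v = u_x*v_x + u_y*v_y = (-4)*8 + (-7)*7
= (-32) + (-49) = -81

-81


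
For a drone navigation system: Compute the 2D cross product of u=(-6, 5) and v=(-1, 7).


u x v = u_x*v_y - u_y*v_x = (-6)*7 - 5*(-1)
= (-42) - (-5) = -37

-37


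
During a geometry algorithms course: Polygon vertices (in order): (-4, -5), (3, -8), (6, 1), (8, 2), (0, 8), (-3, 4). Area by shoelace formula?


Shoelace sum: ((-4)*(-8) - 3*(-5)) + (3*1 - 6*(-8)) + (6*2 - 8*1) + (8*8 - 0*2) + (0*4 - (-3)*8) + ((-3)*(-5) - (-4)*4)
= 221
Area = |221|/2 = 110.5

110.5


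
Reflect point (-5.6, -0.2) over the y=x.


Reflection over y=x: (x,y) -> (y,x)
(-5.6, -0.2) -> (-0.2, -5.6)

(-0.2, -5.6)


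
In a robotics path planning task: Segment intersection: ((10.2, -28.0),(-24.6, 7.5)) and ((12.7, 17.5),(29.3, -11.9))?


Cross products: d1=-828.8, d2=-1262.62, d3=-1672.15, d4=-1238.33
d1*d2 < 0 and d3*d4 < 0? no

No, they don't intersect


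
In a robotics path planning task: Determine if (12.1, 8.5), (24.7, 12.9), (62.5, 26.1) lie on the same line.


Cross product: (24.7-12.1)*(26.1-8.5) - (12.9-8.5)*(62.5-12.1)
= 0

Yes, collinear


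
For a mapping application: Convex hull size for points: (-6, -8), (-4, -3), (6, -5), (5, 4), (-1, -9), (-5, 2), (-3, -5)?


Convex hull vertices (CCW): (-6, -8), (-1, -9), (6, -5), (5, 4), (-5, 2)
Count = 5

5


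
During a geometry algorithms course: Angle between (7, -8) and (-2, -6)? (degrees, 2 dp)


u.v = 34, |u| = sqrt(113) = 10.6301, |v| = sqrt(40) = 6.3246
cos(theta) = u.v/(|u||v|) = 34/sqrt(4520) = 0.505719
theta = acos(0.505719) = 59.62 degrees

59.62 degrees


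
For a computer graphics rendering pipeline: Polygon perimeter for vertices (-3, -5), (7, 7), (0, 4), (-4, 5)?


Sides: (-3, -5)->(7, 7): sqrt(244) = 15.620499, (7, 7)->(0, 4): sqrt(58) = 7.615773, (0, 4)->(-4, 5): sqrt(17) = 4.123106, (-4, 5)->(-3, -5): sqrt(101) = 10.049876
Sum = 37.409254
Perimeter = 37.4093

37.4093


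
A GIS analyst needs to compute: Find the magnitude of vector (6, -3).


|u| = sqrt(6^2 + (-3)^2) = sqrt(45) = 6.7082

6.7082


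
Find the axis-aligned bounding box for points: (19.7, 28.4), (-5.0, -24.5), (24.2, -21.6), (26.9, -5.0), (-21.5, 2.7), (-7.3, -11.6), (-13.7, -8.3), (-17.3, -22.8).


x range: [-21.5, 26.9]
y range: [-24.5, 28.4]
Bounding box: (-21.5,-24.5) to (26.9,28.4)

(-21.5,-24.5) to (26.9,28.4)


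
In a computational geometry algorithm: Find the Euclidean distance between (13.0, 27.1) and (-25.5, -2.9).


dx=-38.5, dy=-30
d^2 = (-38.5)^2 + (-30)^2 = 2382.25
d = sqrt(2382.25) = 48.8083

48.8083


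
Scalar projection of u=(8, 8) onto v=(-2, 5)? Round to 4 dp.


u.v = 24, |v| = sqrt(29) = 5.3852
Scalar projection = u.v / |v| = 24 / sqrt(29) = 4.4567

4.4567


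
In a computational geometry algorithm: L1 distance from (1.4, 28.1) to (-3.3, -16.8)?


|1.4-(-3.3)| + |28.1-(-16.8)| = 4.7 + 44.9 = 49.6

49.6


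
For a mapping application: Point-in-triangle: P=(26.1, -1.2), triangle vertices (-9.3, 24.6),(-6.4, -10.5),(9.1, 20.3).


Cross products: AB x AP = 1167.72, BC x BP = -856.85, CA x CP = 322.5
All same sign? no

No, outside


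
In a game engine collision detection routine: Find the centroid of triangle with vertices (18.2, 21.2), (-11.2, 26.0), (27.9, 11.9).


Centroid = ((x_A+x_B+x_C)/3, (y_A+y_B+y_C)/3)
= ((18.2+(-11.2)+27.9)/3, (21.2+26+11.9)/3)
= (11.6333, 19.7)

(11.6333, 19.7)


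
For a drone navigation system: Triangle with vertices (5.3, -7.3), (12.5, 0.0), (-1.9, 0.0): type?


Side lengths squared: AB^2=105.13, BC^2=207.36, CA^2=105.13
Sorted: [105.13, 105.13, 207.36]
By sides: Isosceles, By angles: Acute

Isosceles, Acute


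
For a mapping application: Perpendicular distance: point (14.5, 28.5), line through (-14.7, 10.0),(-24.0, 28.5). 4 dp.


|cross product| = 712.25
|line direction| = sqrt(428.74) = 20.706
Distance = 712.25/sqrt(428.74) = 34.3982

34.3982


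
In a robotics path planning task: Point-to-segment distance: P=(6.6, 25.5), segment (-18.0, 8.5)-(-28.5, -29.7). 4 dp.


Project P onto AB: t = 0 (clamped to [0,1])
Closest point on segment: (-18, 8.5)
Distance: 29.9025

29.9025


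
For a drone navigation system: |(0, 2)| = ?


|u| = sqrt(0^2 + 2^2) = sqrt(4) = 2

2


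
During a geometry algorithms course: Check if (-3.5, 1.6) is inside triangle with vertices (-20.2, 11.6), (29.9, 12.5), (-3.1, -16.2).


Cross products: AB x AP = -516.03, BC x BP = -598.88, CA x CP = -293.26
All same sign? yes

Yes, inside


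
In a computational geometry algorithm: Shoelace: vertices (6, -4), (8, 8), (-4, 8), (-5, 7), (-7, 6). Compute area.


Shoelace sum: (6*8 - 8*(-4)) + (8*8 - (-4)*8) + ((-4)*7 - (-5)*8) + ((-5)*6 - (-7)*7) + ((-7)*(-4) - 6*6)
= 199
Area = |199|/2 = 99.5

99.5


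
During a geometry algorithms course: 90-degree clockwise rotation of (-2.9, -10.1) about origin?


90° CW: (x,y) -> (y, -x)
(-2.9,-10.1) -> (-10.1, 2.9)

(-10.1, 2.9)


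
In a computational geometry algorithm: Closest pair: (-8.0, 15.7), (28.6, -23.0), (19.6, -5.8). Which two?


d(P0,P1) = 53.2658, d(P0,P2) = 34.9859, d(P1,P2) = 19.4124
Closest: P1 and P2

Closest pair: (28.6, -23.0) and (19.6, -5.8), distance = 19.4124


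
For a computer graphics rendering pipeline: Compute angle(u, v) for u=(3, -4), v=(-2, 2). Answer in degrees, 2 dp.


u.v = -14, |u| = sqrt(25) = 5, |v| = sqrt(8) = 2.8284
cos(theta) = u.v/(|u||v|) = -14/sqrt(200) = -0.989949
theta = acos(-0.989949) = 171.87 degrees

171.87 degrees


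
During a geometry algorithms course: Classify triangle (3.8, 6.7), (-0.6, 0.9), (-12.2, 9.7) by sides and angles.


Side lengths squared: AB^2=53, BC^2=212, CA^2=265
Sorted: [53, 212, 265]
By sides: Scalene, By angles: Right

Scalene, Right


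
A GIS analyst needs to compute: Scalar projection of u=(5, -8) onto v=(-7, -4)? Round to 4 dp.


u.v = -3, |v| = sqrt(65) = 8.0623
Scalar projection = u.v / |v| = -3 / sqrt(65) = -0.3721

-0.3721


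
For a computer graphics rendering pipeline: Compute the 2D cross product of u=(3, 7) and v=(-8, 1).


u x v = u_x*v_y - u_y*v_x = 3*1 - 7*(-8)
= 3 - (-56) = 59

59


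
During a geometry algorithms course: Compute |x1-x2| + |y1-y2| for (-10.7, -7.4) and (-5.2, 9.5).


|(-10.7)-(-5.2)| + |(-7.4)-9.5| = 5.5 + 16.9 = 22.4

22.4


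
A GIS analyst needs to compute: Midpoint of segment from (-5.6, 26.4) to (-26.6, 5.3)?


M = (((-5.6)+(-26.6))/2, (26.4+5.3)/2)
= (-16.1, 15.85)

(-16.1, 15.85)


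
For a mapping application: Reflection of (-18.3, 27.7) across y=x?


Reflection over y=x: (x,y) -> (y,x)
(-18.3, 27.7) -> (27.7, -18.3)

(27.7, -18.3)


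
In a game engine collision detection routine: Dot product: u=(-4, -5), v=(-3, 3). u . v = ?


u . v = u_x*v_x + u_y*v_y = (-4)*(-3) + (-5)*3
= 12 + (-15) = -3

-3


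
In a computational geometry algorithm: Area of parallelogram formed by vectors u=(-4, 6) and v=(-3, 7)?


|u x v| = |(-4)*7 - 6*(-3)|
= |(-28) - (-18)| = 10

10


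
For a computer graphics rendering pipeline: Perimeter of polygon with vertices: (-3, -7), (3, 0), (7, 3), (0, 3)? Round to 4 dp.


Sides: (-3, -7)->(3, 0): sqrt(85) = 9.219544, (3, 0)->(7, 3): sqrt(25) = 5, (7, 3)->(0, 3): sqrt(49) = 7, (0, 3)->(-3, -7): sqrt(109) = 10.440307
Sum = 31.659851
Perimeter = 31.6599

31.6599


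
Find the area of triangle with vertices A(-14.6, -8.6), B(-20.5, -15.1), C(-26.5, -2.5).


Area = |x_A(y_B-y_C) + x_B(y_C-y_A) + x_C(y_A-y_B)|/2
= |183.96 + (-125.05) + (-172.25)|/2
= 113.34/2 = 56.67

56.67


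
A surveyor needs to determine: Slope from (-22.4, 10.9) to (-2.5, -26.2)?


slope = (y2-y1)/(x2-x1) = ((-26.2)-10.9)/((-2.5)-(-22.4)) = (-37.1)/19.9 = -1.8643

-1.8643


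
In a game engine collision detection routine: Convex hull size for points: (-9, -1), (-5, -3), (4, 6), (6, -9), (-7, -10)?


Convex hull vertices (CCW): (-9, -1), (-7, -10), (6, -9), (4, 6)
Count = 4

4


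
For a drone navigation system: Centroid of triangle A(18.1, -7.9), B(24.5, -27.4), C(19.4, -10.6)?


Centroid = ((x_A+x_B+x_C)/3, (y_A+y_B+y_C)/3)
= ((18.1+24.5+19.4)/3, ((-7.9)+(-27.4)+(-10.6))/3)
= (20.6667, -15.3)

(20.6667, -15.3)


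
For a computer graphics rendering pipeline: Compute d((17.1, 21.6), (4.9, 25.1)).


dx=-12.2, dy=3.5
d^2 = (-12.2)^2 + 3.5^2 = 161.09
d = sqrt(161.09) = 12.6921

12.6921


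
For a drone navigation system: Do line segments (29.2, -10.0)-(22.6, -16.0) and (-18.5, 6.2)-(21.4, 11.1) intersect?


Cross products: d1=-880.11, d2=-1087.17, d3=-393.12, d4=-186.06
d1*d2 < 0 and d3*d4 < 0? no

No, they don't intersect


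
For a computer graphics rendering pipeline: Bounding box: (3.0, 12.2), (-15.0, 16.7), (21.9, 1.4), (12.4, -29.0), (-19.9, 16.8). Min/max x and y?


x range: [-19.9, 21.9]
y range: [-29, 16.8]
Bounding box: (-19.9,-29) to (21.9,16.8)

(-19.9,-29) to (21.9,16.8)


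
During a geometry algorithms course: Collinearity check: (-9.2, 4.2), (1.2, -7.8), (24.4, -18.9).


Cross product: (1.2-(-9.2))*((-18.9)-4.2) - ((-7.8)-4.2)*(24.4-(-9.2))
= 162.96

No, not collinear


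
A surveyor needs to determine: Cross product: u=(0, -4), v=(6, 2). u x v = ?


u x v = u_x*v_y - u_y*v_x = 0*2 - (-4)*6
= 0 - (-24) = 24

24


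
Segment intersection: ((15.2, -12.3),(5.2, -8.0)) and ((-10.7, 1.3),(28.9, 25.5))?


Cross products: d1=-1165.34, d2=-753.06, d3=-24.63, d4=-436.91
d1*d2 < 0 and d3*d4 < 0? no

No, they don't intersect


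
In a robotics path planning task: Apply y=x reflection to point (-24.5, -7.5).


Reflection over y=x: (x,y) -> (y,x)
(-24.5, -7.5) -> (-7.5, -24.5)

(-7.5, -24.5)


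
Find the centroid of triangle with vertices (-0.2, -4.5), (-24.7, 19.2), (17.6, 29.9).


Centroid = ((x_A+x_B+x_C)/3, (y_A+y_B+y_C)/3)
= (((-0.2)+(-24.7)+17.6)/3, ((-4.5)+19.2+29.9)/3)
= (-2.4333, 14.8667)

(-2.4333, 14.8667)


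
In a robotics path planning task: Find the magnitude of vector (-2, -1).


|u| = sqrt((-2)^2 + (-1)^2) = sqrt(5) = 2.2361

2.2361


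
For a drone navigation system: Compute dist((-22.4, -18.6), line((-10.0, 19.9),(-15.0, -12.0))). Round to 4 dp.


|cross product| = 203.06
|line direction| = sqrt(1042.61) = 32.2895
Distance = 203.06/sqrt(1042.61) = 6.2887

6.2887


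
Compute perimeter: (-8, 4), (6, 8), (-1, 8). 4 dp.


Sides: (-8, 4)->(6, 8): sqrt(212) = 14.56022, (6, 8)->(-1, 8): sqrt(49) = 7, (-1, 8)->(-8, 4): sqrt(65) = 8.062258
Sum = 29.622478
Perimeter = 29.6225

29.6225


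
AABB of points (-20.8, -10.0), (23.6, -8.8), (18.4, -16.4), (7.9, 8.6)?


x range: [-20.8, 23.6]
y range: [-16.4, 8.6]
Bounding box: (-20.8,-16.4) to (23.6,8.6)

(-20.8,-16.4) to (23.6,8.6)


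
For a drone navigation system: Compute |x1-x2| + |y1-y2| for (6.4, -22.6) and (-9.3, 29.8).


|6.4-(-9.3)| + |(-22.6)-29.8| = 15.7 + 52.4 = 68.1

68.1


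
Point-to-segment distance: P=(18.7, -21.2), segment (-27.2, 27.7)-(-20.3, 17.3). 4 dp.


Project P onto AB: t = 1 (clamped to [0,1])
Closest point on segment: (-20.3, 17.3)
Distance: 54.8019

54.8019


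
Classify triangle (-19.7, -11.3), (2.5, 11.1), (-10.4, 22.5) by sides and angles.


Side lengths squared: AB^2=994.6, BC^2=296.37, CA^2=1228.93
Sorted: [296.37, 994.6, 1228.93]
By sides: Scalene, By angles: Acute

Scalene, Acute


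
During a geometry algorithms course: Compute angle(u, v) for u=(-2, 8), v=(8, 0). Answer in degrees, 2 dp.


u.v = -16, |u| = sqrt(68) = 8.2462, |v| = sqrt(64) = 8
cos(theta) = u.v/(|u||v|) = -16/sqrt(4352) = -0.242536
theta = acos(-0.242536) = 104.04 degrees

104.04 degrees


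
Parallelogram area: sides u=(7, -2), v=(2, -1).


|u x v| = |7*(-1) - (-2)*2|
= |(-7) - (-4)| = 3

3


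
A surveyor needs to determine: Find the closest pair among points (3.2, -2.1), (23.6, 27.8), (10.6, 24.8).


d(P0,P1) = 36.1963, d(P0,P2) = 27.8993, d(P1,P2) = 13.3417
Closest: P1 and P2

Closest pair: (23.6, 27.8) and (10.6, 24.8), distance = 13.3417


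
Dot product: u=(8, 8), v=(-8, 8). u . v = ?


u . v = u_x*v_x + u_y*v_y = 8*(-8) + 8*8
= (-64) + 64 = 0

0


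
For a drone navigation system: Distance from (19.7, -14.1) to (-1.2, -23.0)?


dx=-20.9, dy=-8.9
d^2 = (-20.9)^2 + (-8.9)^2 = 516.02
d = sqrt(516.02) = 22.7161

22.7161


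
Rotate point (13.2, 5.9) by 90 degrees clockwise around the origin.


90° CW: (x,y) -> (y, -x)
(13.2,5.9) -> (5.9, -13.2)

(5.9, -13.2)


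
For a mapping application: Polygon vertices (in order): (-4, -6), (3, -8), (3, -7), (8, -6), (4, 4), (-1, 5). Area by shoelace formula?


Shoelace sum: ((-4)*(-8) - 3*(-6)) + (3*(-7) - 3*(-8)) + (3*(-6) - 8*(-7)) + (8*4 - 4*(-6)) + (4*5 - (-1)*4) + ((-1)*(-6) - (-4)*5)
= 197
Area = |197|/2 = 98.5

98.5


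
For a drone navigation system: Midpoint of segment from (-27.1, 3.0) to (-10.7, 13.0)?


M = (((-27.1)+(-10.7))/2, (3+13)/2)
= (-18.9, 8)

(-18.9, 8)


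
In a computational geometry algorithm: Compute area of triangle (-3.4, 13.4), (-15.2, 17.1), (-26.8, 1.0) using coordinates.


Area = |x_A(y_B-y_C) + x_B(y_C-y_A) + x_C(y_A-y_B)|/2
= |(-54.74) + 188.48 + 99.16|/2
= 232.9/2 = 116.45

116.45


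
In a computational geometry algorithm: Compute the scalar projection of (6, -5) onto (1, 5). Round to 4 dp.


u.v = -19, |v| = sqrt(26) = 5.099
Scalar projection = u.v / |v| = -19 / sqrt(26) = -3.7262

-3.7262


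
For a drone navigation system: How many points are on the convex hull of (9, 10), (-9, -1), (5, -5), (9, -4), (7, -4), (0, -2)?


Convex hull vertices (CCW): (-9, -1), (5, -5), (9, -4), (9, 10)
Count = 4

4


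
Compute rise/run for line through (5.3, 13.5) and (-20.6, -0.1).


slope = (y2-y1)/(x2-x1) = ((-0.1)-13.5)/((-20.6)-5.3) = (-13.6)/(-25.9) = 0.5251

0.5251


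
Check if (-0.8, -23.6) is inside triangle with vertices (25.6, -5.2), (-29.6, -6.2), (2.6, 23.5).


Cross products: AB x AP = 989.28, BC x BP = -1415.64, CA x CP = -1180.88
All same sign? no

No, outside


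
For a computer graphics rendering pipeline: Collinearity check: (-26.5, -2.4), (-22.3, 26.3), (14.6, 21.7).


Cross product: ((-22.3)-(-26.5))*(21.7-(-2.4)) - (26.3-(-2.4))*(14.6-(-26.5))
= -1078.35

No, not collinear


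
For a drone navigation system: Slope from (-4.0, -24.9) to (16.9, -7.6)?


slope = (y2-y1)/(x2-x1) = ((-7.6)-(-24.9))/(16.9-(-4)) = 17.3/20.9 = 0.8278

0.8278


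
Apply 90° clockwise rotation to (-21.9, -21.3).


90° CW: (x,y) -> (y, -x)
(-21.9,-21.3) -> (-21.3, 21.9)

(-21.3, 21.9)


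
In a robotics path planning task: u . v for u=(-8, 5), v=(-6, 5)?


u . v = u_x*v_x + u_y*v_y = (-8)*(-6) + 5*5
= 48 + 25 = 73

73


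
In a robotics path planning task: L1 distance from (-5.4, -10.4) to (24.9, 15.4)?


|(-5.4)-24.9| + |(-10.4)-15.4| = 30.3 + 25.8 = 56.1

56.1


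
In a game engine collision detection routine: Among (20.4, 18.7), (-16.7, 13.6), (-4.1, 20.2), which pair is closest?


d(P0,P1) = 37.4489, d(P0,P2) = 24.5459, d(P1,P2) = 14.2239
Closest: P1 and P2

Closest pair: (-16.7, 13.6) and (-4.1, 20.2), distance = 14.2239


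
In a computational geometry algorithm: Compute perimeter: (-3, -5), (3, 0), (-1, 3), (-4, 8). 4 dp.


Sides: (-3, -5)->(3, 0): sqrt(61) = 7.81025, (3, 0)->(-1, 3): sqrt(25) = 5, (-1, 3)->(-4, 8): sqrt(34) = 5.830952, (-4, 8)->(-3, -5): sqrt(170) = 13.038405
Sum = 31.679607
Perimeter = 31.6796

31.6796


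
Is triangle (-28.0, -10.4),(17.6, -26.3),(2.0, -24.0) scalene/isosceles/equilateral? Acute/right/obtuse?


Side lengths squared: AB^2=2332.17, BC^2=248.65, CA^2=1084.96
Sorted: [248.65, 1084.96, 2332.17]
By sides: Scalene, By angles: Obtuse

Scalene, Obtuse


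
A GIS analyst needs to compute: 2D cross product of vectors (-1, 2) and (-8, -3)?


u x v = u_x*v_y - u_y*v_x = (-1)*(-3) - 2*(-8)
= 3 - (-16) = 19

19


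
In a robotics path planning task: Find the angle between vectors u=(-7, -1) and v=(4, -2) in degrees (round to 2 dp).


u.v = -26, |u| = sqrt(50) = 7.0711, |v| = sqrt(20) = 4.4721
cos(theta) = u.v/(|u||v|) = -26/sqrt(1000) = -0.822192
theta = acos(-0.822192) = 145.3 degrees

145.3 degrees


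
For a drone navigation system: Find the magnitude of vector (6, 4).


|u| = sqrt(6^2 + 4^2) = sqrt(52) = 7.2111

7.2111


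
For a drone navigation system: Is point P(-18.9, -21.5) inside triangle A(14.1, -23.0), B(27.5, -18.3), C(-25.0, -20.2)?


Cross products: AB x AP = 175.2, BC x BP = 79.84, CA x CP = -33.75
All same sign? no

No, outside


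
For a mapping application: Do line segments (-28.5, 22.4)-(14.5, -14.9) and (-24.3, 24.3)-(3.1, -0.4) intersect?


Cross products: d1=-155.8, d2=-115.72, d3=238.36, d4=198.28
d1*d2 < 0 and d3*d4 < 0? no

No, they don't intersect


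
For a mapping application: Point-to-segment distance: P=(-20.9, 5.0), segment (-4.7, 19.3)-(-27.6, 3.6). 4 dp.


Project P onto AB: t = 0.7725 (clamped to [0,1])
Closest point on segment: (-22.3894, 7.1724)
Distance: 2.6339

2.6339


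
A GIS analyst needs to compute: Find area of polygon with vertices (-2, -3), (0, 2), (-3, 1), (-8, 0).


Shoelace sum: ((-2)*2 - 0*(-3)) + (0*1 - (-3)*2) + ((-3)*0 - (-8)*1) + ((-8)*(-3) - (-2)*0)
= 34
Area = |34|/2 = 17

17


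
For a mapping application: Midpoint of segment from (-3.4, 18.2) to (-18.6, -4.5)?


M = (((-3.4)+(-18.6))/2, (18.2+(-4.5))/2)
= (-11, 6.85)

(-11, 6.85)


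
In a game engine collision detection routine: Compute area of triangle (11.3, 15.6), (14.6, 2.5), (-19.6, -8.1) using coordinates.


Area = |x_A(y_B-y_C) + x_B(y_C-y_A) + x_C(y_A-y_B)|/2
= |119.78 + (-346.02) + (-256.76)|/2
= 483/2 = 241.5

241.5


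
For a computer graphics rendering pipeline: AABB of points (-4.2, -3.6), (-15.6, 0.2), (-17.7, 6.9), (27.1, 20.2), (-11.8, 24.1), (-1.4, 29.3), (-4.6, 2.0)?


x range: [-17.7, 27.1]
y range: [-3.6, 29.3]
Bounding box: (-17.7,-3.6) to (27.1,29.3)

(-17.7,-3.6) to (27.1,29.3)


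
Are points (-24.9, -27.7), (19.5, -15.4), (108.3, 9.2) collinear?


Cross product: (19.5-(-24.9))*(9.2-(-27.7)) - ((-15.4)-(-27.7))*(108.3-(-24.9))
= 0

Yes, collinear


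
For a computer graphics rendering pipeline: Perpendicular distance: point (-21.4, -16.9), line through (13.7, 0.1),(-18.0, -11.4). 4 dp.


|cross product| = 135.25
|line direction| = sqrt(1137.14) = 33.7215
Distance = 135.25/sqrt(1137.14) = 4.0108

4.0108


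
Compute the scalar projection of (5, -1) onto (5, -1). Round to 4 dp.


u.v = 26, |v| = sqrt(26) = 5.099
Scalar projection = u.v / |v| = 26 / sqrt(26) = 5.099

5.099


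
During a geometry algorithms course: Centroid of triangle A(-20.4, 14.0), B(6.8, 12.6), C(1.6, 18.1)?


Centroid = ((x_A+x_B+x_C)/3, (y_A+y_B+y_C)/3)
= (((-20.4)+6.8+1.6)/3, (14+12.6+18.1)/3)
= (-4, 14.9)

(-4, 14.9)


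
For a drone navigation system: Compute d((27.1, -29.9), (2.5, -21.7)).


dx=-24.6, dy=8.2
d^2 = (-24.6)^2 + 8.2^2 = 672.4
d = sqrt(672.4) = 25.9307

25.9307


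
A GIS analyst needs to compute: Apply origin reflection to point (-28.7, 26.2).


Reflection over origin: (x,y) -> (-x,-y)
(-28.7, 26.2) -> (28.7, -26.2)

(28.7, -26.2)


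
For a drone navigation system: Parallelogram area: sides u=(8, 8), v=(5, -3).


|u x v| = |8*(-3) - 8*5|
= |(-24) - 40| = 64

64


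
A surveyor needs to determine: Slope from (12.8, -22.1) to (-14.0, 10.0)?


slope = (y2-y1)/(x2-x1) = (10-(-22.1))/((-14)-12.8) = 32.1/(-26.8) = -1.1978

-1.1978


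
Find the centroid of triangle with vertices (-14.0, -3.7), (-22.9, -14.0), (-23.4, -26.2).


Centroid = ((x_A+x_B+x_C)/3, (y_A+y_B+y_C)/3)
= (((-14)+(-22.9)+(-23.4))/3, ((-3.7)+(-14)+(-26.2))/3)
= (-20.1, -14.6333)

(-20.1, -14.6333)


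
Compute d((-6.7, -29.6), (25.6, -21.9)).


dx=32.3, dy=7.7
d^2 = 32.3^2 + 7.7^2 = 1102.58
d = sqrt(1102.58) = 33.2051

33.2051


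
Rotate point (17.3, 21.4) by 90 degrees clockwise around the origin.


90° CW: (x,y) -> (y, -x)
(17.3,21.4) -> (21.4, -17.3)

(21.4, -17.3)


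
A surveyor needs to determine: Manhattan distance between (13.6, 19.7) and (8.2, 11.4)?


|13.6-8.2| + |19.7-11.4| = 5.4 + 8.3 = 13.7

13.7


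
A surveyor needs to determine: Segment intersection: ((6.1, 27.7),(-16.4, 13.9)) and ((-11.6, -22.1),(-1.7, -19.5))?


Cross products: d1=447, d2=368.88, d3=876.24, d4=954.36
d1*d2 < 0 and d3*d4 < 0? no

No, they don't intersect


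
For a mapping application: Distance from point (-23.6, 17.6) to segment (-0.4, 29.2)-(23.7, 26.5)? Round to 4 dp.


Project P onto AB: t = 0 (clamped to [0,1])
Closest point on segment: (-0.4, 29.2)
Distance: 25.9384

25.9384


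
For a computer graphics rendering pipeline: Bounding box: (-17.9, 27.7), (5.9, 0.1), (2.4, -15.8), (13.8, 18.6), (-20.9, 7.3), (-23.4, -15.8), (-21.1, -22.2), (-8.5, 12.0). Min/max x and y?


x range: [-23.4, 13.8]
y range: [-22.2, 27.7]
Bounding box: (-23.4,-22.2) to (13.8,27.7)

(-23.4,-22.2) to (13.8,27.7)


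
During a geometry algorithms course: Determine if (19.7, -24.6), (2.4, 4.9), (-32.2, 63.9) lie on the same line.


Cross product: (2.4-19.7)*(63.9-(-24.6)) - (4.9-(-24.6))*((-32.2)-19.7)
= 0

Yes, collinear


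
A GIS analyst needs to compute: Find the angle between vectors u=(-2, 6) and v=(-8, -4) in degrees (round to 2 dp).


u.v = -8, |u| = sqrt(40) = 6.3246, |v| = sqrt(80) = 8.9443
cos(theta) = u.v/(|u||v|) = -8/sqrt(3200) = -0.141421
theta = acos(-0.141421) = 98.13 degrees

98.13 degrees


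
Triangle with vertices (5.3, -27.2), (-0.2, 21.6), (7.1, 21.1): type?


Side lengths squared: AB^2=2411.69, BC^2=53.54, CA^2=2336.13
Sorted: [53.54, 2336.13, 2411.69]
By sides: Scalene, By angles: Obtuse

Scalene, Obtuse


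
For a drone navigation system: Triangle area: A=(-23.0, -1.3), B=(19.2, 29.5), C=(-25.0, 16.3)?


Area = |x_A(y_B-y_C) + x_B(y_C-y_A) + x_C(y_A-y_B)|/2
= |(-303.6) + 337.92 + 770|/2
= 804.32/2 = 402.16

402.16


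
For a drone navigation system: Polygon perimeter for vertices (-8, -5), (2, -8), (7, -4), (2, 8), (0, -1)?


Sides: (-8, -5)->(2, -8): sqrt(109) = 10.440307, (2, -8)->(7, -4): sqrt(41) = 6.403124, (7, -4)->(2, 8): sqrt(169) = 13, (2, 8)->(0, -1): sqrt(85) = 9.219544, (0, -1)->(-8, -5): sqrt(80) = 8.944272
Sum = 48.007247
Perimeter = 48.0072

48.0072


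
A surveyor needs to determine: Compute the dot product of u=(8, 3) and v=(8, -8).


u . v = u_x*v_x + u_y*v_y = 8*8 + 3*(-8)
= 64 + (-24) = 40

40


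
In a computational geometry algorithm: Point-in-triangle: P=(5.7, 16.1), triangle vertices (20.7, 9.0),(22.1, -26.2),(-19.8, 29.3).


Cross products: AB x AP = -518.06, BC x BP = -862.17, CA x CP = -16.95
All same sign? yes

Yes, inside


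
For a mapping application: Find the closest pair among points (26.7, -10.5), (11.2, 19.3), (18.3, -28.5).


d(P0,P1) = 33.59, d(P0,P2) = 19.8635, d(P1,P2) = 48.3244
Closest: P0 and P2

Closest pair: (26.7, -10.5) and (18.3, -28.5), distance = 19.8635


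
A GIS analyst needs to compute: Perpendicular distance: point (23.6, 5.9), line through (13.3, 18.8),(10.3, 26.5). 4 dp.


|cross product| = 40.61
|line direction| = sqrt(68.29) = 8.2638
Distance = 40.61/sqrt(68.29) = 4.9142

4.9142


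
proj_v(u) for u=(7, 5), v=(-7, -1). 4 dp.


u.v = -54, |v| = sqrt(50) = 7.0711
Scalar projection = u.v / |v| = -54 / sqrt(50) = -7.6368

-7.6368


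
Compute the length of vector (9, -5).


|u| = sqrt(9^2 + (-5)^2) = sqrt(106) = 10.2956

10.2956


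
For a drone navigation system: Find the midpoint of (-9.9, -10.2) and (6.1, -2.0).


M = (((-9.9)+6.1)/2, ((-10.2)+(-2))/2)
= (-1.9, -6.1)

(-1.9, -6.1)


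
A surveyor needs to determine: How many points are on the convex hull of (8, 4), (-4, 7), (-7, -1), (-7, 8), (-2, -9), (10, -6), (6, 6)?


Convex hull vertices (CCW): (-7, -1), (-2, -9), (10, -6), (8, 4), (6, 6), (-7, 8)
Count = 6

6


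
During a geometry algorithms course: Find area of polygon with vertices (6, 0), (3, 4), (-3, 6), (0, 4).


Shoelace sum: (6*4 - 3*0) + (3*6 - (-3)*4) + ((-3)*4 - 0*6) + (0*0 - 6*4)
= 18
Area = |18|/2 = 9

9


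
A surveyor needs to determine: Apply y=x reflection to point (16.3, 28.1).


Reflection over y=x: (x,y) -> (y,x)
(16.3, 28.1) -> (28.1, 16.3)

(28.1, 16.3)


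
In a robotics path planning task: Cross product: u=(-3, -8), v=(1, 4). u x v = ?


u x v = u_x*v_y - u_y*v_x = (-3)*4 - (-8)*1
= (-12) - (-8) = -4

-4


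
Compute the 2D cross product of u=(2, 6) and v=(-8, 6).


u x v = u_x*v_y - u_y*v_x = 2*6 - 6*(-8)
= 12 - (-48) = 60

60


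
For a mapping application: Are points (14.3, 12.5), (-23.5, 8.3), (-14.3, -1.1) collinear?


Cross product: ((-23.5)-14.3)*((-1.1)-12.5) - (8.3-12.5)*((-14.3)-14.3)
= 393.96

No, not collinear


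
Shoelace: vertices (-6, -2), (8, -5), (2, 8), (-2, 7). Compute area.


Shoelace sum: ((-6)*(-5) - 8*(-2)) + (8*8 - 2*(-5)) + (2*7 - (-2)*8) + ((-2)*(-2) - (-6)*7)
= 196
Area = |196|/2 = 98

98


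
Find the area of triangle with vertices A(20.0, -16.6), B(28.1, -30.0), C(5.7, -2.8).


Area = |x_A(y_B-y_C) + x_B(y_C-y_A) + x_C(y_A-y_B)|/2
= |(-544) + 387.78 + 76.38|/2
= 79.84/2 = 39.92

39.92


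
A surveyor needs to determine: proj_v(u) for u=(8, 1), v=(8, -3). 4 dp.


u.v = 61, |v| = sqrt(73) = 8.544
Scalar projection = u.v / |v| = 61 / sqrt(73) = 7.1395

7.1395


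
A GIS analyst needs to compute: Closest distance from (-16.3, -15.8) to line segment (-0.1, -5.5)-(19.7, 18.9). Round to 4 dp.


Project P onto AB: t = 0 (clamped to [0,1])
Closest point on segment: (-0.1, -5.5)
Distance: 19.1971

19.1971


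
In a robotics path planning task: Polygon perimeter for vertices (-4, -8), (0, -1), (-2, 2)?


Sides: (-4, -8)->(0, -1): sqrt(65) = 8.062258, (0, -1)->(-2, 2): sqrt(13) = 3.605551, (-2, 2)->(-4, -8): sqrt(104) = 10.198039
Sum = 21.865848
Perimeter = 21.8658

21.8658


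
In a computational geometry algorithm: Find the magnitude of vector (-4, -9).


|u| = sqrt((-4)^2 + (-9)^2) = sqrt(97) = 9.8489

9.8489


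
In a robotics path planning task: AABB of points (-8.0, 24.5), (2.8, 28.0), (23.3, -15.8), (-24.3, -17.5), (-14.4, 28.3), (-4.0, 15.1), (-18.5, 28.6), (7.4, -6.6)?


x range: [-24.3, 23.3]
y range: [-17.5, 28.6]
Bounding box: (-24.3,-17.5) to (23.3,28.6)

(-24.3,-17.5) to (23.3,28.6)


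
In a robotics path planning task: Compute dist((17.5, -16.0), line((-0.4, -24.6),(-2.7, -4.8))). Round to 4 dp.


|cross product| = 374.2
|line direction| = sqrt(397.33) = 19.9331
Distance = 374.2/sqrt(397.33) = 18.7728

18.7728


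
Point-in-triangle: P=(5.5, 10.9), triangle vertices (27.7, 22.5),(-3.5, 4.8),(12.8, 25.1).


Cross products: AB x AP = -31.02, BC x BP = -83.27, CA x CP = -230.56
All same sign? yes

Yes, inside


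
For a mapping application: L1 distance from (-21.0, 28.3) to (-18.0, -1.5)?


|(-21)-(-18)| + |28.3-(-1.5)| = 3 + 29.8 = 32.8

32.8


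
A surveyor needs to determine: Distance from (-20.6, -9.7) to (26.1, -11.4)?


dx=46.7, dy=-1.7
d^2 = 46.7^2 + (-1.7)^2 = 2183.78
d = sqrt(2183.78) = 46.7309

46.7309


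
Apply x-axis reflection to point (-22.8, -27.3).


Reflection over x-axis: (x,y) -> (x,-y)
(-22.8, -27.3) -> (-22.8, 27.3)

(-22.8, 27.3)


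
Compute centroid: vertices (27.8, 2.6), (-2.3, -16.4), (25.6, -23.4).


Centroid = ((x_A+x_B+x_C)/3, (y_A+y_B+y_C)/3)
= ((27.8+(-2.3)+25.6)/3, (2.6+(-16.4)+(-23.4))/3)
= (17.0333, -12.4)

(17.0333, -12.4)


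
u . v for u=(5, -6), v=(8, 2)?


u . v = u_x*v_x + u_y*v_y = 5*8 + (-6)*2
= 40 + (-12) = 28

28


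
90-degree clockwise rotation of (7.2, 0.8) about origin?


90° CW: (x,y) -> (y, -x)
(7.2,0.8) -> (0.8, -7.2)

(0.8, -7.2)


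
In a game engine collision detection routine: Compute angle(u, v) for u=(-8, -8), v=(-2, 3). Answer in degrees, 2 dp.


u.v = -8, |u| = sqrt(128) = 11.3137, |v| = sqrt(13) = 3.6056
cos(theta) = u.v/(|u||v|) = -8/sqrt(1664) = -0.196116
theta = acos(-0.196116) = 101.31 degrees

101.31 degrees


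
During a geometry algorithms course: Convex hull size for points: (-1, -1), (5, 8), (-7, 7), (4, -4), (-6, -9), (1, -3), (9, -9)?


Convex hull vertices (CCW): (-7, 7), (-6, -9), (9, -9), (5, 8)
Count = 4

4


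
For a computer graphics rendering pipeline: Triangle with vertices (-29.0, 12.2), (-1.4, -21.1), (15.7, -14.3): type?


Side lengths squared: AB^2=1870.65, BC^2=338.65, CA^2=2700.34
Sorted: [338.65, 1870.65, 2700.34]
By sides: Scalene, By angles: Obtuse

Scalene, Obtuse


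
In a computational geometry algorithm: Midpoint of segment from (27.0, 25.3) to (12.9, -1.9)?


M = ((27+12.9)/2, (25.3+(-1.9))/2)
= (19.95, 11.7)

(19.95, 11.7)


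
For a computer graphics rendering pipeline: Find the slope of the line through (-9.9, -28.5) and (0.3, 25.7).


slope = (y2-y1)/(x2-x1) = (25.7-(-28.5))/(0.3-(-9.9)) = 54.2/10.2 = 5.3137

5.3137


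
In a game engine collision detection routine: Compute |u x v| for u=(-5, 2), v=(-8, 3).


|u x v| = |(-5)*3 - 2*(-8)|
= |(-15) - (-16)| = 1

1


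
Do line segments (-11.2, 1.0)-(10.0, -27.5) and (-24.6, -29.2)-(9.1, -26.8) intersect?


Cross products: d1=985.58, d2=-25.75, d3=-1022.14, d4=-10.81
d1*d2 < 0 and d3*d4 < 0? no

No, they don't intersect


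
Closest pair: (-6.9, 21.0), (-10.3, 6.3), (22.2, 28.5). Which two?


d(P0,P1) = 15.0881, d(P0,P2) = 30.051, d(P1,P2) = 39.3585
Closest: P0 and P1

Closest pair: (-6.9, 21.0) and (-10.3, 6.3), distance = 15.0881


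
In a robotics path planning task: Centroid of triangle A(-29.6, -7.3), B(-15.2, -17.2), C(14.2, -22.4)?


Centroid = ((x_A+x_B+x_C)/3, (y_A+y_B+y_C)/3)
= (((-29.6)+(-15.2)+14.2)/3, ((-7.3)+(-17.2)+(-22.4))/3)
= (-10.2, -15.6333)

(-10.2, -15.6333)


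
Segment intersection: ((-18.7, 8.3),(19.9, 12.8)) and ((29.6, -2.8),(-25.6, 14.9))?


Cross products: d1=242.19, d2=-689.43, d3=-645.81, d4=285.81
d1*d2 < 0 and d3*d4 < 0? yes

Yes, they intersect


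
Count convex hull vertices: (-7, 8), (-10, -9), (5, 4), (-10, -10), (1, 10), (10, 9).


Convex hull vertices (CCW): (-10, -10), (5, 4), (10, 9), (1, 10), (-7, 8), (-10, -9)
Count = 6

6


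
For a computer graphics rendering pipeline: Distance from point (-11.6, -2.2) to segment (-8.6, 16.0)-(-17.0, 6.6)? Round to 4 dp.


Project P onto AB: t = 1 (clamped to [0,1])
Closest point on segment: (-17, 6.6)
Distance: 10.3247

10.3247


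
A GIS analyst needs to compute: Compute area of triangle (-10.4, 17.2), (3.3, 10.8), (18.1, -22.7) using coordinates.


Area = |x_A(y_B-y_C) + x_B(y_C-y_A) + x_C(y_A-y_B)|/2
= |(-348.4) + (-131.67) + 115.84|/2
= 364.23/2 = 182.115

182.115


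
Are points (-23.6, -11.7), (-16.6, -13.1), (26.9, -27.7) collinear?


Cross product: ((-16.6)-(-23.6))*((-27.7)-(-11.7)) - ((-13.1)-(-11.7))*(26.9-(-23.6))
= -41.3

No, not collinear


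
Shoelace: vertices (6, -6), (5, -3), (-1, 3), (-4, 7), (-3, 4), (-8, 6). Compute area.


Shoelace sum: (6*(-3) - 5*(-6)) + (5*3 - (-1)*(-3)) + ((-1)*7 - (-4)*3) + ((-4)*4 - (-3)*7) + ((-3)*6 - (-8)*4) + ((-8)*(-6) - 6*6)
= 60
Area = |60|/2 = 30

30


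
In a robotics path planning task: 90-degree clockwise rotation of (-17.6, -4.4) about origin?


90° CW: (x,y) -> (y, -x)
(-17.6,-4.4) -> (-4.4, 17.6)

(-4.4, 17.6)


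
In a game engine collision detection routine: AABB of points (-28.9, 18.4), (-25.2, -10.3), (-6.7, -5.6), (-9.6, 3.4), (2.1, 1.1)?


x range: [-28.9, 2.1]
y range: [-10.3, 18.4]
Bounding box: (-28.9,-10.3) to (2.1,18.4)

(-28.9,-10.3) to (2.1,18.4)


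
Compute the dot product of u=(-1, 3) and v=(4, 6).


u . v = u_x*v_x + u_y*v_y = (-1)*4 + 3*6
= (-4) + 18 = 14

14


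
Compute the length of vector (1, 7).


|u| = sqrt(1^2 + 7^2) = sqrt(50) = 7.0711

7.0711


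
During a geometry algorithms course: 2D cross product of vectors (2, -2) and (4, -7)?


u x v = u_x*v_y - u_y*v_x = 2*(-7) - (-2)*4
= (-14) - (-8) = -6

-6


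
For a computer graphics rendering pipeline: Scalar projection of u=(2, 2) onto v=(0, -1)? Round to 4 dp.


u.v = -2, |v| = sqrt(1) = 1
Scalar projection = u.v / |v| = -2 / sqrt(1) = -2

-2


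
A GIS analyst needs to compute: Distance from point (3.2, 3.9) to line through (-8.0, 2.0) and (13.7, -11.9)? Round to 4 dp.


|cross product| = 196.91
|line direction| = sqrt(664.1) = 25.7701
Distance = 196.91/sqrt(664.1) = 7.641

7.641


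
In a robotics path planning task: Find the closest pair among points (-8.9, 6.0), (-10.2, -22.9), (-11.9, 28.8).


d(P0,P1) = 28.9292, d(P0,P2) = 22.9965, d(P1,P2) = 51.7279
Closest: P0 and P2

Closest pair: (-8.9, 6.0) and (-11.9, 28.8), distance = 22.9965


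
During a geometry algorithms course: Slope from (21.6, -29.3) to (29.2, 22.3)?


slope = (y2-y1)/(x2-x1) = (22.3-(-29.3))/(29.2-21.6) = 51.6/7.6 = 6.7895

6.7895


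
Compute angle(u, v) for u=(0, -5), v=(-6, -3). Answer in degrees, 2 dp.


u.v = 15, |u| = sqrt(25) = 5, |v| = sqrt(45) = 6.7082
cos(theta) = u.v/(|u||v|) = 15/sqrt(1125) = 0.447214
theta = acos(0.447214) = 63.43 degrees

63.43 degrees


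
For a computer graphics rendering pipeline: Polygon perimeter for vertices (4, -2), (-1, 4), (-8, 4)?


Sides: (4, -2)->(-1, 4): sqrt(61) = 7.81025, (-1, 4)->(-8, 4): sqrt(49) = 7, (-8, 4)->(4, -2): sqrt(180) = 13.416408
Sum = 28.226658
Perimeter = 28.2267

28.2267


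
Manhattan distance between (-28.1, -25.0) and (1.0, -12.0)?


|(-28.1)-1| + |(-25)-(-12)| = 29.1 + 13 = 42.1

42.1


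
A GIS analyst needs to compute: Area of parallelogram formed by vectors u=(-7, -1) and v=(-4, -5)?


|u x v| = |(-7)*(-5) - (-1)*(-4)|
= |35 - 4| = 31

31


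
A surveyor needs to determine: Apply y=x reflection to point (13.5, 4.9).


Reflection over y=x: (x,y) -> (y,x)
(13.5, 4.9) -> (4.9, 13.5)

(4.9, 13.5)


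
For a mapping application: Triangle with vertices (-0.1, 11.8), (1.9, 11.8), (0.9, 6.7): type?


Side lengths squared: AB^2=4, BC^2=27.01, CA^2=27.01
Sorted: [4, 27.01, 27.01]
By sides: Isosceles, By angles: Acute

Isosceles, Acute


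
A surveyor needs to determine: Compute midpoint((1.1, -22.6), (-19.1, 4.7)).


M = ((1.1+(-19.1))/2, ((-22.6)+4.7)/2)
= (-9, -8.95)

(-9, -8.95)


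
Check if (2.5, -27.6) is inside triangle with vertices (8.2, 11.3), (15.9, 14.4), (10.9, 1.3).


Cross products: AB x AP = -281.86, BC x BP = 34.46, CA x CP = 162.03
All same sign? no

No, outside


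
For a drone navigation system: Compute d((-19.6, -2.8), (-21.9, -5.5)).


dx=-2.3, dy=-2.7
d^2 = (-2.3)^2 + (-2.7)^2 = 12.58
d = sqrt(12.58) = 3.5468

3.5468


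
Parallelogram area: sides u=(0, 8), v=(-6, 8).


|u x v| = |0*8 - 8*(-6)|
= |0 - (-48)| = 48

48


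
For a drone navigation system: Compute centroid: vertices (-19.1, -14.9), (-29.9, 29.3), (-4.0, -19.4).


Centroid = ((x_A+x_B+x_C)/3, (y_A+y_B+y_C)/3)
= (((-19.1)+(-29.9)+(-4))/3, ((-14.9)+29.3+(-19.4))/3)
= (-17.6667, -1.6667)

(-17.6667, -1.6667)


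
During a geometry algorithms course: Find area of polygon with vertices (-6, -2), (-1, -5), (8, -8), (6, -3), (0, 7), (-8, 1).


Shoelace sum: ((-6)*(-5) - (-1)*(-2)) + ((-1)*(-8) - 8*(-5)) + (8*(-3) - 6*(-8)) + (6*7 - 0*(-3)) + (0*1 - (-8)*7) + ((-8)*(-2) - (-6)*1)
= 220
Area = |220|/2 = 110

110


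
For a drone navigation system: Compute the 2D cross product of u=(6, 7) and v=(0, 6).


u x v = u_x*v_y - u_y*v_x = 6*6 - 7*0
= 36 - 0 = 36

36


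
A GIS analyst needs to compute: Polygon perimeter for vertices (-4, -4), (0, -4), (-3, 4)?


Sides: (-4, -4)->(0, -4): sqrt(16) = 4, (0, -4)->(-3, 4): sqrt(73) = 8.544004, (-3, 4)->(-4, -4): sqrt(65) = 8.062258
Sum = 20.606262
Perimeter = 20.6063

20.6063


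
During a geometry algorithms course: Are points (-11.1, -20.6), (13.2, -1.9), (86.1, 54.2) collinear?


Cross product: (13.2-(-11.1))*(54.2-(-20.6)) - ((-1.9)-(-20.6))*(86.1-(-11.1))
= 0

Yes, collinear


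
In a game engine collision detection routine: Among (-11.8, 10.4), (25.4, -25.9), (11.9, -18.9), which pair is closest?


d(P0,P1) = 51.9762, d(P0,P2) = 37.6853, d(P1,P2) = 15.2069
Closest: P1 and P2

Closest pair: (25.4, -25.9) and (11.9, -18.9), distance = 15.2069


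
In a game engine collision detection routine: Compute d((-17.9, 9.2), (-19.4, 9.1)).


dx=-1.5, dy=-0.1
d^2 = (-1.5)^2 + (-0.1)^2 = 2.26
d = sqrt(2.26) = 1.5033

1.5033


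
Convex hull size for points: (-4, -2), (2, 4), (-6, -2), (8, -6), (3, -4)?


Convex hull vertices (CCW): (-6, -2), (8, -6), (2, 4)
Count = 3

3


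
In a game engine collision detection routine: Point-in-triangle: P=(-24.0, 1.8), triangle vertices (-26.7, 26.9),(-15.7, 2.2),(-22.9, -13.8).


Cross products: AB x AP = -209.41, BC x BP = -129.92, CA x CP = -14.51
All same sign? yes

Yes, inside


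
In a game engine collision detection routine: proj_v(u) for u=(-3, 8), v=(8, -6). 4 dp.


u.v = -72, |v| = sqrt(100) = 10
Scalar projection = u.v / |v| = -72 / sqrt(100) = -7.2

-7.2


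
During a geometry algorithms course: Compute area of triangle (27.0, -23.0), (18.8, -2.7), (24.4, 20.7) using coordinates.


Area = |x_A(y_B-y_C) + x_B(y_C-y_A) + x_C(y_A-y_B)|/2
= |(-631.8) + 821.56 + (-495.32)|/2
= 305.56/2 = 152.78

152.78


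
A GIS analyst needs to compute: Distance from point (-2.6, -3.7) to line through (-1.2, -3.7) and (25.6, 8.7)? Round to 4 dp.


|cross product| = 17.36
|line direction| = sqrt(872) = 29.5296
Distance = 17.36/sqrt(872) = 0.5879

0.5879
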